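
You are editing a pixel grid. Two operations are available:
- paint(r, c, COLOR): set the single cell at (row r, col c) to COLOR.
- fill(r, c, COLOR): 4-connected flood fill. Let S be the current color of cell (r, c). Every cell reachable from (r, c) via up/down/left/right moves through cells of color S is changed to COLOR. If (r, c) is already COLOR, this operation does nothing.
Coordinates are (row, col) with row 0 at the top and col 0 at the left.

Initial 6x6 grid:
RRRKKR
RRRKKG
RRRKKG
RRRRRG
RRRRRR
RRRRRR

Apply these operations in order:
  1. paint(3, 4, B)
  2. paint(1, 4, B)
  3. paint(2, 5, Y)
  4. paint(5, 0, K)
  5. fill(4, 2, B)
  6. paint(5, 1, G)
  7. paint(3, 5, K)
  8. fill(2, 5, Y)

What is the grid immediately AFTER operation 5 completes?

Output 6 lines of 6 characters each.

Answer: BBBKKR
BBBKBG
BBBKKY
BBBBBG
BBBBBB
KBBBBB

Derivation:
After op 1 paint(3,4,B):
RRRKKR
RRRKKG
RRRKKG
RRRRBG
RRRRRR
RRRRRR
After op 2 paint(1,4,B):
RRRKKR
RRRKBG
RRRKKG
RRRRBG
RRRRRR
RRRRRR
After op 3 paint(2,5,Y):
RRRKKR
RRRKBG
RRRKKY
RRRRBG
RRRRRR
RRRRRR
After op 4 paint(5,0,K):
RRRKKR
RRRKBG
RRRKKY
RRRRBG
RRRRRR
KRRRRR
After op 5 fill(4,2,B) [24 cells changed]:
BBBKKR
BBBKBG
BBBKKY
BBBBBG
BBBBBB
KBBBBB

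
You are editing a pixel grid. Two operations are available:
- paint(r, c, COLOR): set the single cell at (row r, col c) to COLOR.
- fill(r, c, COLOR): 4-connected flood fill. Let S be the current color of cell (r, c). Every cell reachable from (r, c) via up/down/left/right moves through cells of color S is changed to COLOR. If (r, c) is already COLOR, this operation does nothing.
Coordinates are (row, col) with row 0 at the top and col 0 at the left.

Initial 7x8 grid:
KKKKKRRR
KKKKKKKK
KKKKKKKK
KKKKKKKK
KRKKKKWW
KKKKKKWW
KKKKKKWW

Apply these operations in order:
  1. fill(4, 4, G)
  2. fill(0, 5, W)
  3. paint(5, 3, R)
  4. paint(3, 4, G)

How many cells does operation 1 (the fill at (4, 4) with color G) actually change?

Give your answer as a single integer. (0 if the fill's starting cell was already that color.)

Answer: 46

Derivation:
After op 1 fill(4,4,G) [46 cells changed]:
GGGGGRRR
GGGGGGGG
GGGGGGGG
GGGGGGGG
GRGGGGWW
GGGGGGWW
GGGGGGWW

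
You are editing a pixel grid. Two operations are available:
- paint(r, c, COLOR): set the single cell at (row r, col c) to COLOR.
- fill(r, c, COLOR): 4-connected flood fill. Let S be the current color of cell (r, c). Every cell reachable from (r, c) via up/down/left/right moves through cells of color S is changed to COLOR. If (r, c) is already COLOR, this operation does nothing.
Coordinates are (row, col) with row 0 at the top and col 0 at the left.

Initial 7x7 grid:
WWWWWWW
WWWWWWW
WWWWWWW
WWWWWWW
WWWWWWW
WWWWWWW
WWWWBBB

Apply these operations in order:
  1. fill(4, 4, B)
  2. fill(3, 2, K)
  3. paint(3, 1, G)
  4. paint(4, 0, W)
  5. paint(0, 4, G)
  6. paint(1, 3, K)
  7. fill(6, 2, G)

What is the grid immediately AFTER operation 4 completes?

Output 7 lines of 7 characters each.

Answer: KKKKKKK
KKKKKKK
KKKKKKK
KGKKKKK
WKKKKKK
KKKKKKK
KKKKKKK

Derivation:
After op 1 fill(4,4,B) [46 cells changed]:
BBBBBBB
BBBBBBB
BBBBBBB
BBBBBBB
BBBBBBB
BBBBBBB
BBBBBBB
After op 2 fill(3,2,K) [49 cells changed]:
KKKKKKK
KKKKKKK
KKKKKKK
KKKKKKK
KKKKKKK
KKKKKKK
KKKKKKK
After op 3 paint(3,1,G):
KKKKKKK
KKKKKKK
KKKKKKK
KGKKKKK
KKKKKKK
KKKKKKK
KKKKKKK
After op 4 paint(4,0,W):
KKKKKKK
KKKKKKK
KKKKKKK
KGKKKKK
WKKKKKK
KKKKKKK
KKKKKKK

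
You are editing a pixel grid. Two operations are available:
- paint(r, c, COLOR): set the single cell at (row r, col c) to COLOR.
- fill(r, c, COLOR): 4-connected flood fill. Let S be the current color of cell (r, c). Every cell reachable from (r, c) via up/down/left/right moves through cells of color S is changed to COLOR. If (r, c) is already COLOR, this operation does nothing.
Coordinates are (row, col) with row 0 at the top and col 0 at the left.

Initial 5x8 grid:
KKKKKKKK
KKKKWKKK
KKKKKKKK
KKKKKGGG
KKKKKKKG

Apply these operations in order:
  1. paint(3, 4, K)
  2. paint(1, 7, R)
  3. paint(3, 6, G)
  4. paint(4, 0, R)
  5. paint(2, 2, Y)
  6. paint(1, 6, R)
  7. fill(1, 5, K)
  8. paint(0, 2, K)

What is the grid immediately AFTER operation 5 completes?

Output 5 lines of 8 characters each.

Answer: KKKKKKKK
KKKKWKKR
KKYKKKKK
KKKKKGGG
RKKKKKKG

Derivation:
After op 1 paint(3,4,K):
KKKKKKKK
KKKKWKKK
KKKKKKKK
KKKKKGGG
KKKKKKKG
After op 2 paint(1,7,R):
KKKKKKKK
KKKKWKKR
KKKKKKKK
KKKKKGGG
KKKKKKKG
After op 3 paint(3,6,G):
KKKKKKKK
KKKKWKKR
KKKKKKKK
KKKKKGGG
KKKKKKKG
After op 4 paint(4,0,R):
KKKKKKKK
KKKKWKKR
KKKKKKKK
KKKKKGGG
RKKKKKKG
After op 5 paint(2,2,Y):
KKKKKKKK
KKKKWKKR
KKYKKKKK
KKKKKGGG
RKKKKKKG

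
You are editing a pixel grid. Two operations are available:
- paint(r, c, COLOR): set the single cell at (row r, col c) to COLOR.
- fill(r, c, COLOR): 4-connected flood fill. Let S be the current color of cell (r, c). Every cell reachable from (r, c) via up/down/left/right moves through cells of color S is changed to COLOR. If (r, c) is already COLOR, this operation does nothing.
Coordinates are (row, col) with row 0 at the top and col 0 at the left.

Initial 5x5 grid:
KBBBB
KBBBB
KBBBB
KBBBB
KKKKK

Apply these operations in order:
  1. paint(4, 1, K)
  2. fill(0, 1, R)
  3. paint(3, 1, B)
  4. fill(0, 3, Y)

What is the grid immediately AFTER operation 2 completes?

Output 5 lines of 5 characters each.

After op 1 paint(4,1,K):
KBBBB
KBBBB
KBBBB
KBBBB
KKKKK
After op 2 fill(0,1,R) [16 cells changed]:
KRRRR
KRRRR
KRRRR
KRRRR
KKKKK

Answer: KRRRR
KRRRR
KRRRR
KRRRR
KKKKK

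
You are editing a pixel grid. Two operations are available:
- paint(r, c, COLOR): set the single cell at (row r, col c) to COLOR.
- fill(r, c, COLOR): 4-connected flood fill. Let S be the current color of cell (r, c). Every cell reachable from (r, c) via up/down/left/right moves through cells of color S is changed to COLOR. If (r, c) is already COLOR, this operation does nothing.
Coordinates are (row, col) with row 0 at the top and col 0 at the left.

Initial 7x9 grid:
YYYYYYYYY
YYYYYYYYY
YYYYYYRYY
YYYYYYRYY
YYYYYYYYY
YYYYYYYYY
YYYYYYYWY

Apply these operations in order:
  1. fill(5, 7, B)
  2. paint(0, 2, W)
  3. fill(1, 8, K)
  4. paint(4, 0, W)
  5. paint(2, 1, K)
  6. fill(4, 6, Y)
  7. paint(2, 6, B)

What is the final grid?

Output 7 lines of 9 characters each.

After op 1 fill(5,7,B) [60 cells changed]:
BBBBBBBBB
BBBBBBBBB
BBBBBBRBB
BBBBBBRBB
BBBBBBBBB
BBBBBBBBB
BBBBBBBWB
After op 2 paint(0,2,W):
BBWBBBBBB
BBBBBBBBB
BBBBBBRBB
BBBBBBRBB
BBBBBBBBB
BBBBBBBBB
BBBBBBBWB
After op 3 fill(1,8,K) [59 cells changed]:
KKWKKKKKK
KKKKKKKKK
KKKKKKRKK
KKKKKKRKK
KKKKKKKKK
KKKKKKKKK
KKKKKKKWK
After op 4 paint(4,0,W):
KKWKKKKKK
KKKKKKKKK
KKKKKKRKK
KKKKKKRKK
WKKKKKKKK
KKKKKKKKK
KKKKKKKWK
After op 5 paint(2,1,K):
KKWKKKKKK
KKKKKKKKK
KKKKKKRKK
KKKKKKRKK
WKKKKKKKK
KKKKKKKKK
KKKKKKKWK
After op 6 fill(4,6,Y) [58 cells changed]:
YYWYYYYYY
YYYYYYYYY
YYYYYYRYY
YYYYYYRYY
WYYYYYYYY
YYYYYYYYY
YYYYYYYWY
After op 7 paint(2,6,B):
YYWYYYYYY
YYYYYYYYY
YYYYYYBYY
YYYYYYRYY
WYYYYYYYY
YYYYYYYYY
YYYYYYYWY

Answer: YYWYYYYYY
YYYYYYYYY
YYYYYYBYY
YYYYYYRYY
WYYYYYYYY
YYYYYYYYY
YYYYYYYWY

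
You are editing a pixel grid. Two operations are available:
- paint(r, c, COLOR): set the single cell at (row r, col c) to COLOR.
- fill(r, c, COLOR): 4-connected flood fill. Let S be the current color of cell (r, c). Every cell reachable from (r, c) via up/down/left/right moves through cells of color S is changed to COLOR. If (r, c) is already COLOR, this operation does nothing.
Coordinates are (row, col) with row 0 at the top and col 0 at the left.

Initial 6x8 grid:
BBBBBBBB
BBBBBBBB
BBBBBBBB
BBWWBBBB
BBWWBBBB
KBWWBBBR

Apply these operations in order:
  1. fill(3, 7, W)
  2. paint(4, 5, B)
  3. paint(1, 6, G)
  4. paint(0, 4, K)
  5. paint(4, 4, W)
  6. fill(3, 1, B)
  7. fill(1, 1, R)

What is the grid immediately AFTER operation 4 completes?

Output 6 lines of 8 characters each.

Answer: WWWWKWWW
WWWWWWGW
WWWWWWWW
WWWWWWWW
WWWWWBWW
KWWWWWWR

Derivation:
After op 1 fill(3,7,W) [40 cells changed]:
WWWWWWWW
WWWWWWWW
WWWWWWWW
WWWWWWWW
WWWWWWWW
KWWWWWWR
After op 2 paint(4,5,B):
WWWWWWWW
WWWWWWWW
WWWWWWWW
WWWWWWWW
WWWWWBWW
KWWWWWWR
After op 3 paint(1,6,G):
WWWWWWWW
WWWWWWGW
WWWWWWWW
WWWWWWWW
WWWWWBWW
KWWWWWWR
After op 4 paint(0,4,K):
WWWWKWWW
WWWWWWGW
WWWWWWWW
WWWWWWWW
WWWWWBWW
KWWWWWWR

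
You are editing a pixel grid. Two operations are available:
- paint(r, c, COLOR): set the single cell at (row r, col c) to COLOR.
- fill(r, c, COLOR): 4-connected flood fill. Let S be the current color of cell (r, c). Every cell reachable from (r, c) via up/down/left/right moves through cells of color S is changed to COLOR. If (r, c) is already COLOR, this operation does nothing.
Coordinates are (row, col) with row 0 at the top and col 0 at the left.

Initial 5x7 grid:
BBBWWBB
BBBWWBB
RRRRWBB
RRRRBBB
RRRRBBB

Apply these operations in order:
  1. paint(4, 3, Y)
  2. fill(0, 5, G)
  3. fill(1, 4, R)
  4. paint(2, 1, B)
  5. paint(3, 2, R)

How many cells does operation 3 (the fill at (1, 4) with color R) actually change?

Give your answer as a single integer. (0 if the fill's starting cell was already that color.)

Answer: 5

Derivation:
After op 1 paint(4,3,Y):
BBBWWBB
BBBWWBB
RRRRWBB
RRRRBBB
RRRYBBB
After op 2 fill(0,5,G) [12 cells changed]:
BBBWWGG
BBBWWGG
RRRRWGG
RRRRGGG
RRRYGGG
After op 3 fill(1,4,R) [5 cells changed]:
BBBRRGG
BBBRRGG
RRRRRGG
RRRRGGG
RRRYGGG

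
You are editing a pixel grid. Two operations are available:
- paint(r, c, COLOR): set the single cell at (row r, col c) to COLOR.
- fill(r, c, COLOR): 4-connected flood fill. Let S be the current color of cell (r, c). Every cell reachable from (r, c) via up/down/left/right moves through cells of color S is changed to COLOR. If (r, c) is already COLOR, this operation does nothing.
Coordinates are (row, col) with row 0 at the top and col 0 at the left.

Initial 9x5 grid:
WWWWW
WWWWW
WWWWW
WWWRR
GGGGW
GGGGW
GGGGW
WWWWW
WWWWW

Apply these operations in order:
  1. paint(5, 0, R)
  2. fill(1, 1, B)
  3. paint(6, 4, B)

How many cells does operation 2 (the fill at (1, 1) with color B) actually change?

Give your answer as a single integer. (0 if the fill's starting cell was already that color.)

After op 1 paint(5,0,R):
WWWWW
WWWWW
WWWWW
WWWRR
GGGGW
RGGGW
GGGGW
WWWWW
WWWWW
After op 2 fill(1,1,B) [18 cells changed]:
BBBBB
BBBBB
BBBBB
BBBRR
GGGGW
RGGGW
GGGGW
WWWWW
WWWWW

Answer: 18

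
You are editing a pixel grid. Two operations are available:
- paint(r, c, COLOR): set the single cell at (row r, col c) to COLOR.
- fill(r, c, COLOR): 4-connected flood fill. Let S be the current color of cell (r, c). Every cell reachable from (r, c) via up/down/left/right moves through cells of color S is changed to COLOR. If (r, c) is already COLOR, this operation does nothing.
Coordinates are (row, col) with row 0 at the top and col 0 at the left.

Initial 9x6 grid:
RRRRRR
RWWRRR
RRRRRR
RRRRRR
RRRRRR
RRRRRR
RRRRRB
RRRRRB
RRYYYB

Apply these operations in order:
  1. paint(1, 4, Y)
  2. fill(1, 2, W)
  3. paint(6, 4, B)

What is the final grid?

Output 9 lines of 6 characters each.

After op 1 paint(1,4,Y):
RRRRRR
RWWRYR
RRRRRR
RRRRRR
RRRRRR
RRRRRR
RRRRRB
RRRRRB
RRYYYB
After op 2 fill(1,2,W) [0 cells changed]:
RRRRRR
RWWRYR
RRRRRR
RRRRRR
RRRRRR
RRRRRR
RRRRRB
RRRRRB
RRYYYB
After op 3 paint(6,4,B):
RRRRRR
RWWRYR
RRRRRR
RRRRRR
RRRRRR
RRRRRR
RRRRBB
RRRRRB
RRYYYB

Answer: RRRRRR
RWWRYR
RRRRRR
RRRRRR
RRRRRR
RRRRRR
RRRRBB
RRRRRB
RRYYYB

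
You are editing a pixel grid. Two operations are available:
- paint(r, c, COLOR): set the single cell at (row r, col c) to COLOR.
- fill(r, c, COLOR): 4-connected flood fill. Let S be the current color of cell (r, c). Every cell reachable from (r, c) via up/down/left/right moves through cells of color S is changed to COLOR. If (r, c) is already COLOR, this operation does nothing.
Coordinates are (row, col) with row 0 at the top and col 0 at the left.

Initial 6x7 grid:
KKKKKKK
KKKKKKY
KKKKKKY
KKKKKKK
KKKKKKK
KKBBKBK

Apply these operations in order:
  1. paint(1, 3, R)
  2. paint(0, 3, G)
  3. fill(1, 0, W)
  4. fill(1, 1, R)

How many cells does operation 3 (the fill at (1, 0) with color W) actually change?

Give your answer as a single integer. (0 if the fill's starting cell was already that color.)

After op 1 paint(1,3,R):
KKKKKKK
KKKRKKY
KKKKKKY
KKKKKKK
KKKKKKK
KKBBKBK
After op 2 paint(0,3,G):
KKKGKKK
KKKRKKY
KKKKKKY
KKKKKKK
KKKKKKK
KKBBKBK
After op 3 fill(1,0,W) [35 cells changed]:
WWWGWWW
WWWRWWY
WWWWWWY
WWWWWWW
WWWWWWW
WWBBWBW

Answer: 35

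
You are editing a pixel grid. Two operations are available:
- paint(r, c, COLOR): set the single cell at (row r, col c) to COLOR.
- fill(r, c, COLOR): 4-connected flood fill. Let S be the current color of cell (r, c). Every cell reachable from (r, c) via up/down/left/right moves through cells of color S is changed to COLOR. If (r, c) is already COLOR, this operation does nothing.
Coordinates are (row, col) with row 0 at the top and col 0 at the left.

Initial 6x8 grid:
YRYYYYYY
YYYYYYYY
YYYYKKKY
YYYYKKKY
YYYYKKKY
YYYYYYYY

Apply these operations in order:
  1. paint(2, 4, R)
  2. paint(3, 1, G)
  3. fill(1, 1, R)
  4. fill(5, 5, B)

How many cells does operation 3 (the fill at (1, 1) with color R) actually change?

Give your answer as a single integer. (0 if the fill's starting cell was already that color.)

After op 1 paint(2,4,R):
YRYYYYYY
YYYYYYYY
YYYYRKKY
YYYYKKKY
YYYYKKKY
YYYYYYYY
After op 2 paint(3,1,G):
YRYYYYYY
YYYYYYYY
YYYYRKKY
YGYYKKKY
YYYYKKKY
YYYYYYYY
After op 3 fill(1,1,R) [37 cells changed]:
RRRRRRRR
RRRRRRRR
RRRRRKKR
RGRRKKKR
RRRRKKKR
RRRRRRRR

Answer: 37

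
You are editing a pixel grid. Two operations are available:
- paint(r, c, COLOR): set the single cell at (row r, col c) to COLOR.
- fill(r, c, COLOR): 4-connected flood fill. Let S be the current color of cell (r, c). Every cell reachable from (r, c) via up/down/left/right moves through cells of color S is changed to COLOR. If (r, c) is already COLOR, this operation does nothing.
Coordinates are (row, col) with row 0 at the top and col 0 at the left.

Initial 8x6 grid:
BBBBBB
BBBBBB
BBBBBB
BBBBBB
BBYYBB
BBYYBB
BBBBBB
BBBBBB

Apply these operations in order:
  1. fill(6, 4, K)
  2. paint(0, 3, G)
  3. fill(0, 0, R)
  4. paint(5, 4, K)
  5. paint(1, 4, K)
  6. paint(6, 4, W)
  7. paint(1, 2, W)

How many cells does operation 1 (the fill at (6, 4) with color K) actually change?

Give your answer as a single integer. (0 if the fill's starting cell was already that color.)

Answer: 44

Derivation:
After op 1 fill(6,4,K) [44 cells changed]:
KKKKKK
KKKKKK
KKKKKK
KKKKKK
KKYYKK
KKYYKK
KKKKKK
KKKKKK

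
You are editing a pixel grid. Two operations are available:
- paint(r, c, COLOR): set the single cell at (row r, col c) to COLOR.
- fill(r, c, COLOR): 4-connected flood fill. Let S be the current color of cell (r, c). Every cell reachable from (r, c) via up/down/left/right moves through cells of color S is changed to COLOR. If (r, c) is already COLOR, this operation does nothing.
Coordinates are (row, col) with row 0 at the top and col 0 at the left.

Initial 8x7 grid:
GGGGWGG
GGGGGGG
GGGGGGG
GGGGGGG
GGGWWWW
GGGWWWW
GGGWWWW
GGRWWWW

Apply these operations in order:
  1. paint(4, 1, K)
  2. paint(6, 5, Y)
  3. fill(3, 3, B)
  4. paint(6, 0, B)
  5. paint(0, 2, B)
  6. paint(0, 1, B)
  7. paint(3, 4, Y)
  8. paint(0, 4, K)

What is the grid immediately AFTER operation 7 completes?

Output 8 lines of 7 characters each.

Answer: BBBBWBB
BBBBBBB
BBBBBBB
BBBBYBB
BKBWWWW
BBBWWWW
BBBWWYW
BBRWWWW

Derivation:
After op 1 paint(4,1,K):
GGGGWGG
GGGGGGG
GGGGGGG
GGGGGGG
GKGWWWW
GGGWWWW
GGGWWWW
GGRWWWW
After op 2 paint(6,5,Y):
GGGGWGG
GGGGGGG
GGGGGGG
GGGGGGG
GKGWWWW
GGGWWWW
GGGWWYW
GGRWWWW
After op 3 fill(3,3,B) [37 cells changed]:
BBBBWBB
BBBBBBB
BBBBBBB
BBBBBBB
BKBWWWW
BBBWWWW
BBBWWYW
BBRWWWW
After op 4 paint(6,0,B):
BBBBWBB
BBBBBBB
BBBBBBB
BBBBBBB
BKBWWWW
BBBWWWW
BBBWWYW
BBRWWWW
After op 5 paint(0,2,B):
BBBBWBB
BBBBBBB
BBBBBBB
BBBBBBB
BKBWWWW
BBBWWWW
BBBWWYW
BBRWWWW
After op 6 paint(0,1,B):
BBBBWBB
BBBBBBB
BBBBBBB
BBBBBBB
BKBWWWW
BBBWWWW
BBBWWYW
BBRWWWW
After op 7 paint(3,4,Y):
BBBBWBB
BBBBBBB
BBBBBBB
BBBBYBB
BKBWWWW
BBBWWWW
BBBWWYW
BBRWWWW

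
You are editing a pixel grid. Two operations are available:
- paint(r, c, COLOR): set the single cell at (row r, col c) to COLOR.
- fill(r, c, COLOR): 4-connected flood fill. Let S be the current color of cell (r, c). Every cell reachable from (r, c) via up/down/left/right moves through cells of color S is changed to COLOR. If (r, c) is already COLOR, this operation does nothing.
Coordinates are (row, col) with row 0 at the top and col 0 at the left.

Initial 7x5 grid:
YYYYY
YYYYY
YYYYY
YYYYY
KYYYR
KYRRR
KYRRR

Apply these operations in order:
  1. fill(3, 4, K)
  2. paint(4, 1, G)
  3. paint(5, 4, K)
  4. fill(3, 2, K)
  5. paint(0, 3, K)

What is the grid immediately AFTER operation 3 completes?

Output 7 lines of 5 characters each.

After op 1 fill(3,4,K) [25 cells changed]:
KKKKK
KKKKK
KKKKK
KKKKK
KKKKR
KKRRR
KKRRR
After op 2 paint(4,1,G):
KKKKK
KKKKK
KKKKK
KKKKK
KGKKR
KKRRR
KKRRR
After op 3 paint(5,4,K):
KKKKK
KKKKK
KKKKK
KKKKK
KGKKR
KKRRK
KKRRR

Answer: KKKKK
KKKKK
KKKKK
KKKKK
KGKKR
KKRRK
KKRRR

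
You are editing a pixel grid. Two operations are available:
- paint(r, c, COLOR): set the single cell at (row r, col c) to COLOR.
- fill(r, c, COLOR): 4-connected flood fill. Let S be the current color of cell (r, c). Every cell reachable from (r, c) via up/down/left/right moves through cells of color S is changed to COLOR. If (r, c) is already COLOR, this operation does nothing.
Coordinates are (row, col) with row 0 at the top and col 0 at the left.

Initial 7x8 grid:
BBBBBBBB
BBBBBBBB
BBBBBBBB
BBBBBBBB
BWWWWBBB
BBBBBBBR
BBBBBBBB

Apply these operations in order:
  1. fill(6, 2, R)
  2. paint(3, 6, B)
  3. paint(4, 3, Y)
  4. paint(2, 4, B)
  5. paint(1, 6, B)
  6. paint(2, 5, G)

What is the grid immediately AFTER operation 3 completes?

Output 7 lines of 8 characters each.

After op 1 fill(6,2,R) [51 cells changed]:
RRRRRRRR
RRRRRRRR
RRRRRRRR
RRRRRRRR
RWWWWRRR
RRRRRRRR
RRRRRRRR
After op 2 paint(3,6,B):
RRRRRRRR
RRRRRRRR
RRRRRRRR
RRRRRRBR
RWWWWRRR
RRRRRRRR
RRRRRRRR
After op 3 paint(4,3,Y):
RRRRRRRR
RRRRRRRR
RRRRRRRR
RRRRRRBR
RWWYWRRR
RRRRRRRR
RRRRRRRR

Answer: RRRRRRRR
RRRRRRRR
RRRRRRRR
RRRRRRBR
RWWYWRRR
RRRRRRRR
RRRRRRRR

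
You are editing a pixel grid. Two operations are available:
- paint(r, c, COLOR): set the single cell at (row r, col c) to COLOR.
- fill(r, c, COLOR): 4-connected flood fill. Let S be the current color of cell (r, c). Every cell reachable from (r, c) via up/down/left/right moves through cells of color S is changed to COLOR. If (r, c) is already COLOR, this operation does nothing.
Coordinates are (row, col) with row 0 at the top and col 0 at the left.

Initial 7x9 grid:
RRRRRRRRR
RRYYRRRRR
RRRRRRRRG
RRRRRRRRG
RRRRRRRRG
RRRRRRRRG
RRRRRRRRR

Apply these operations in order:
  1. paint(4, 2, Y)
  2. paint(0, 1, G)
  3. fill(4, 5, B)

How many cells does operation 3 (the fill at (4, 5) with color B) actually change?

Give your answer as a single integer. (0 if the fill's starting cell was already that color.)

After op 1 paint(4,2,Y):
RRRRRRRRR
RRYYRRRRR
RRRRRRRRG
RRRRRRRRG
RRYRRRRRG
RRRRRRRRG
RRRRRRRRR
After op 2 paint(0,1,G):
RGRRRRRRR
RRYYRRRRR
RRRRRRRRG
RRRRRRRRG
RRYRRRRRG
RRRRRRRRG
RRRRRRRRR
After op 3 fill(4,5,B) [55 cells changed]:
BGBBBBBBB
BBYYBBBBB
BBBBBBBBG
BBBBBBBBG
BBYBBBBBG
BBBBBBBBG
BBBBBBBBB

Answer: 55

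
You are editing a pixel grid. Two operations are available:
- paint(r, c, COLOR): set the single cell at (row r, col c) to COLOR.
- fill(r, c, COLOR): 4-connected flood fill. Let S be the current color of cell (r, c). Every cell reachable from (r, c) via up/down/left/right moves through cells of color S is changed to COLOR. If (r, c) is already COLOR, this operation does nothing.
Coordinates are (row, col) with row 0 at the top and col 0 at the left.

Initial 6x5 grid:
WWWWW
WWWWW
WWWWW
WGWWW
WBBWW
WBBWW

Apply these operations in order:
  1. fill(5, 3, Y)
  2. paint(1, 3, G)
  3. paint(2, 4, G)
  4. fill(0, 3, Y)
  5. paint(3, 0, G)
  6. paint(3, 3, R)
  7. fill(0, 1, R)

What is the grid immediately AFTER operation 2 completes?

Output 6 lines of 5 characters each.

Answer: YYYYY
YYYGY
YYYYY
YGYYY
YBBYY
YBBYY

Derivation:
After op 1 fill(5,3,Y) [25 cells changed]:
YYYYY
YYYYY
YYYYY
YGYYY
YBBYY
YBBYY
After op 2 paint(1,3,G):
YYYYY
YYYGY
YYYYY
YGYYY
YBBYY
YBBYY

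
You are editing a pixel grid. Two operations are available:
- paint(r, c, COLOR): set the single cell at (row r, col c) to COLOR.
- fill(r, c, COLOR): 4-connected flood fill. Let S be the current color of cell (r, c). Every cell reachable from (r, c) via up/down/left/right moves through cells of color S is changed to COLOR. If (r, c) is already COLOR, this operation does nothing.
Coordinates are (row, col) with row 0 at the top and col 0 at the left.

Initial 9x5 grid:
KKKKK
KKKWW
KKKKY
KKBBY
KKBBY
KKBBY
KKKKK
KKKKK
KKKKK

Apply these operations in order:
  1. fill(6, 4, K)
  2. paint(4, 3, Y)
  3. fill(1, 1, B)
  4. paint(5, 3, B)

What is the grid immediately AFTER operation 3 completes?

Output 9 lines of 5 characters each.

Answer: BBBBB
BBBWW
BBBBY
BBBBY
BBBYY
BBBBY
BBBBB
BBBBB
BBBBB

Derivation:
After op 1 fill(6,4,K) [0 cells changed]:
KKKKK
KKKWW
KKKKY
KKBBY
KKBBY
KKBBY
KKKKK
KKKKK
KKKKK
After op 2 paint(4,3,Y):
KKKKK
KKKWW
KKKKY
KKBBY
KKBYY
KKBBY
KKKKK
KKKKK
KKKKK
After op 3 fill(1,1,B) [33 cells changed]:
BBBBB
BBBWW
BBBBY
BBBBY
BBBYY
BBBBY
BBBBB
BBBBB
BBBBB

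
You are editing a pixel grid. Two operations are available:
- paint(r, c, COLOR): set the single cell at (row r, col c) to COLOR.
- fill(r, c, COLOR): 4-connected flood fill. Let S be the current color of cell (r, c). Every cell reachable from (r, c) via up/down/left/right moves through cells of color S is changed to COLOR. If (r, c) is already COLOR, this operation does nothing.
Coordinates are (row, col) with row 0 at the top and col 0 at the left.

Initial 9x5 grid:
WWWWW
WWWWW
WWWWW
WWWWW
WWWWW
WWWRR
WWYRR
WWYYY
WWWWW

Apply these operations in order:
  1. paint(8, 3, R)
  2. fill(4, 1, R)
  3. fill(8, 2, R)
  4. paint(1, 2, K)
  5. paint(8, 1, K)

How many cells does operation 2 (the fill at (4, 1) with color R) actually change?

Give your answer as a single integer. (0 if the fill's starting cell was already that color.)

Answer: 35

Derivation:
After op 1 paint(8,3,R):
WWWWW
WWWWW
WWWWW
WWWWW
WWWWW
WWWRR
WWYRR
WWYYY
WWWRW
After op 2 fill(4,1,R) [35 cells changed]:
RRRRR
RRRRR
RRRRR
RRRRR
RRRRR
RRRRR
RRYRR
RRYYY
RRRRW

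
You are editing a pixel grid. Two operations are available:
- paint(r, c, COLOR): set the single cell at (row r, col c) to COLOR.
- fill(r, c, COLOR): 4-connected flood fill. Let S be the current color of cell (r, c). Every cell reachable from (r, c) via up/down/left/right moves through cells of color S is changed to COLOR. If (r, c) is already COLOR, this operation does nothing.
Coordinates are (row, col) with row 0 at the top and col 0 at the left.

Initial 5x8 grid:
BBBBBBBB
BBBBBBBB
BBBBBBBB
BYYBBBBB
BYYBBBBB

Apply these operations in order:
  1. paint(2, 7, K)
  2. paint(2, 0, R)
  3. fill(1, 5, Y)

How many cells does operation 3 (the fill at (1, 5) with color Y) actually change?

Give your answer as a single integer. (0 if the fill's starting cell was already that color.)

Answer: 32

Derivation:
After op 1 paint(2,7,K):
BBBBBBBB
BBBBBBBB
BBBBBBBK
BYYBBBBB
BYYBBBBB
After op 2 paint(2,0,R):
BBBBBBBB
BBBBBBBB
RBBBBBBK
BYYBBBBB
BYYBBBBB
After op 3 fill(1,5,Y) [32 cells changed]:
YYYYYYYY
YYYYYYYY
RYYYYYYK
BYYYYYYY
BYYYYYYY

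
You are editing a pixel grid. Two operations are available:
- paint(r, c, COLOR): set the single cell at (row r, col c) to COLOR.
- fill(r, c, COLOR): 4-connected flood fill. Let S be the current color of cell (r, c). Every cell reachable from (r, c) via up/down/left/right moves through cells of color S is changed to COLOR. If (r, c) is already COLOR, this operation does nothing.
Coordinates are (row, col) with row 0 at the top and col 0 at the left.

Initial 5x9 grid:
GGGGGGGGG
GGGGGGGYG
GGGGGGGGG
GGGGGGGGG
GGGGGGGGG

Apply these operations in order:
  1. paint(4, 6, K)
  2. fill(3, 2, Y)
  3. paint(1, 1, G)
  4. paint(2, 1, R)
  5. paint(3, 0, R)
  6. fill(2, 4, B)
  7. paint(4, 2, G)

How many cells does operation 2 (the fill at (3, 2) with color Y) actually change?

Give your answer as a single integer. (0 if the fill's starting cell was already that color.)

Answer: 43

Derivation:
After op 1 paint(4,6,K):
GGGGGGGGG
GGGGGGGYG
GGGGGGGGG
GGGGGGGGG
GGGGGGKGG
After op 2 fill(3,2,Y) [43 cells changed]:
YYYYYYYYY
YYYYYYYYY
YYYYYYYYY
YYYYYYYYY
YYYYYYKYY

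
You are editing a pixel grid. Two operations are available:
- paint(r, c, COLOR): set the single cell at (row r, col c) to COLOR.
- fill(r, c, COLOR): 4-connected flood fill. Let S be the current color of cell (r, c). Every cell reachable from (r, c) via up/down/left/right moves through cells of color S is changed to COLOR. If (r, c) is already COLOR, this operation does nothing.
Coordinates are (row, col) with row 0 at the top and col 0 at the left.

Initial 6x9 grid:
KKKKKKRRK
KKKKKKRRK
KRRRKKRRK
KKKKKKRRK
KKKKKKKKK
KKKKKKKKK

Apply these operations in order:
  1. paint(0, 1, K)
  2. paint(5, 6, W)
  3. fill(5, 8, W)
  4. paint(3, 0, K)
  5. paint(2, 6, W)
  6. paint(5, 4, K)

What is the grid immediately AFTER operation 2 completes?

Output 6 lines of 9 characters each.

After op 1 paint(0,1,K):
KKKKKKRRK
KKKKKKRRK
KRRRKKRRK
KKKKKKRRK
KKKKKKKKK
KKKKKKKKK
After op 2 paint(5,6,W):
KKKKKKRRK
KKKKKKRRK
KRRRKKRRK
KKKKKKRRK
KKKKKKKKK
KKKKKKWKK

Answer: KKKKKKRRK
KKKKKKRRK
KRRRKKRRK
KKKKKKRRK
KKKKKKKKK
KKKKKKWKK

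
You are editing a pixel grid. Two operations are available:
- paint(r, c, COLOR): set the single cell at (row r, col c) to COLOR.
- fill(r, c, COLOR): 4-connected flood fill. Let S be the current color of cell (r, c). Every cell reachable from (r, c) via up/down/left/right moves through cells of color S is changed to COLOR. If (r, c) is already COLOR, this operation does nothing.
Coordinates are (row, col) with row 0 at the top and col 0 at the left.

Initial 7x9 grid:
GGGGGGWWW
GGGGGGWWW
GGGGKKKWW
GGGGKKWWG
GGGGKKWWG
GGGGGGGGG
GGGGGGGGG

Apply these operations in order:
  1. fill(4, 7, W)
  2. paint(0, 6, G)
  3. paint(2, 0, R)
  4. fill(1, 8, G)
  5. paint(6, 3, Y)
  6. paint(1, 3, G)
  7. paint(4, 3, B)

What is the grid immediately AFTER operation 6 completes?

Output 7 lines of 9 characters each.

After op 1 fill(4,7,W) [0 cells changed]:
GGGGGGWWW
GGGGGGWWW
GGGGKKKWW
GGGGKKWWG
GGGGKKWWG
GGGGGGGGG
GGGGGGGGG
After op 2 paint(0,6,G):
GGGGGGGWW
GGGGGGWWW
GGGGKKKWW
GGGGKKWWG
GGGGKKWWG
GGGGGGGGG
GGGGGGGGG
After op 3 paint(2,0,R):
GGGGGGGWW
GGGGGGWWW
RGGGKKKWW
GGGGKKWWG
GGGGKKWWG
GGGGGGGGG
GGGGGGGGG
After op 4 fill(1,8,G) [11 cells changed]:
GGGGGGGGG
GGGGGGGGG
RGGGKKKGG
GGGGKKGGG
GGGGKKGGG
GGGGGGGGG
GGGGGGGGG
After op 5 paint(6,3,Y):
GGGGGGGGG
GGGGGGGGG
RGGGKKKGG
GGGGKKGGG
GGGGKKGGG
GGGGGGGGG
GGGYGGGGG
After op 6 paint(1,3,G):
GGGGGGGGG
GGGGGGGGG
RGGGKKKGG
GGGGKKGGG
GGGGKKGGG
GGGGGGGGG
GGGYGGGGG

Answer: GGGGGGGGG
GGGGGGGGG
RGGGKKKGG
GGGGKKGGG
GGGGKKGGG
GGGGGGGGG
GGGYGGGGG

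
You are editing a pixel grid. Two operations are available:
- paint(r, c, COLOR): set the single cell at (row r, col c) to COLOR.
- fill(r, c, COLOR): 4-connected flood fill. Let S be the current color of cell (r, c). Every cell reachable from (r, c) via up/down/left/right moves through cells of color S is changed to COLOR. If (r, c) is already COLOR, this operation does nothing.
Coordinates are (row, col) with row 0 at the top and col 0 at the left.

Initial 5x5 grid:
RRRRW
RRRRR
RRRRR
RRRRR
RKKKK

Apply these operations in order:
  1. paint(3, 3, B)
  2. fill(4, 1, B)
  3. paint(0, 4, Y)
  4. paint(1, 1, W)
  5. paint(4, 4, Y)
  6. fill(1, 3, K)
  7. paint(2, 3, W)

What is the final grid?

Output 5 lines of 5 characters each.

After op 1 paint(3,3,B):
RRRRW
RRRRR
RRRRR
RRRBR
RKKKK
After op 2 fill(4,1,B) [4 cells changed]:
RRRRW
RRRRR
RRRRR
RRRBR
RBBBB
After op 3 paint(0,4,Y):
RRRRY
RRRRR
RRRRR
RRRBR
RBBBB
After op 4 paint(1,1,W):
RRRRY
RWRRR
RRRRR
RRRBR
RBBBB
After op 5 paint(4,4,Y):
RRRRY
RWRRR
RRRRR
RRRBR
RBBBY
After op 6 fill(1,3,K) [18 cells changed]:
KKKKY
KWKKK
KKKKK
KKKBK
KBBBY
After op 7 paint(2,3,W):
KKKKY
KWKKK
KKKWK
KKKBK
KBBBY

Answer: KKKKY
KWKKK
KKKWK
KKKBK
KBBBY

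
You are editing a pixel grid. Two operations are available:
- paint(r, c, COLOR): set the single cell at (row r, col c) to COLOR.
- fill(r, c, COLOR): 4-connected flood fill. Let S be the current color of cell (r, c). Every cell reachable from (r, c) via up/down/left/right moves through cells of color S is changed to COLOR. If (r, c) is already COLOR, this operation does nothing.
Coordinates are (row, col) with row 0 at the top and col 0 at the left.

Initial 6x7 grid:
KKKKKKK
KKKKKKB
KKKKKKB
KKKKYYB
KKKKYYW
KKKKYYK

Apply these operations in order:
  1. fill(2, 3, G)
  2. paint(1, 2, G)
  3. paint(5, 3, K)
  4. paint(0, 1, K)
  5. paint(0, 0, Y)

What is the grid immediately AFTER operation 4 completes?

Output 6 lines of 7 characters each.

After op 1 fill(2,3,G) [31 cells changed]:
GGGGGGG
GGGGGGB
GGGGGGB
GGGGYYB
GGGGYYW
GGGGYYK
After op 2 paint(1,2,G):
GGGGGGG
GGGGGGB
GGGGGGB
GGGGYYB
GGGGYYW
GGGGYYK
After op 3 paint(5,3,K):
GGGGGGG
GGGGGGB
GGGGGGB
GGGGYYB
GGGGYYW
GGGKYYK
After op 4 paint(0,1,K):
GKGGGGG
GGGGGGB
GGGGGGB
GGGGYYB
GGGGYYW
GGGKYYK

Answer: GKGGGGG
GGGGGGB
GGGGGGB
GGGGYYB
GGGGYYW
GGGKYYK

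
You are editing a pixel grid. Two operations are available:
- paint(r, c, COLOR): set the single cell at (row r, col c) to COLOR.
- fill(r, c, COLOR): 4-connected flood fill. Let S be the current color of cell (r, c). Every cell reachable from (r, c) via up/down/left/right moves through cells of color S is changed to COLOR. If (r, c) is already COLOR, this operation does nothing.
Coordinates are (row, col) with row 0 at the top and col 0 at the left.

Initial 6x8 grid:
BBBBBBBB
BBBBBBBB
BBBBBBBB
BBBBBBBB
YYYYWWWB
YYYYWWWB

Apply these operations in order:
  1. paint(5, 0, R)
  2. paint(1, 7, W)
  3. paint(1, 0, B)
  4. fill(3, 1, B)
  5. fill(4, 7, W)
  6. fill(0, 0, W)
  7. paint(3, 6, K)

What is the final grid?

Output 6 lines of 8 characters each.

After op 1 paint(5,0,R):
BBBBBBBB
BBBBBBBB
BBBBBBBB
BBBBBBBB
YYYYWWWB
RYYYWWWB
After op 2 paint(1,7,W):
BBBBBBBB
BBBBBBBW
BBBBBBBB
BBBBBBBB
YYYYWWWB
RYYYWWWB
After op 3 paint(1,0,B):
BBBBBBBB
BBBBBBBW
BBBBBBBB
BBBBBBBB
YYYYWWWB
RYYYWWWB
After op 4 fill(3,1,B) [0 cells changed]:
BBBBBBBB
BBBBBBBW
BBBBBBBB
BBBBBBBB
YYYYWWWB
RYYYWWWB
After op 5 fill(4,7,W) [33 cells changed]:
WWWWWWWW
WWWWWWWW
WWWWWWWW
WWWWWWWW
YYYYWWWW
RYYYWWWW
After op 6 fill(0,0,W) [0 cells changed]:
WWWWWWWW
WWWWWWWW
WWWWWWWW
WWWWWWWW
YYYYWWWW
RYYYWWWW
After op 7 paint(3,6,K):
WWWWWWWW
WWWWWWWW
WWWWWWWW
WWWWWWKW
YYYYWWWW
RYYYWWWW

Answer: WWWWWWWW
WWWWWWWW
WWWWWWWW
WWWWWWKW
YYYYWWWW
RYYYWWWW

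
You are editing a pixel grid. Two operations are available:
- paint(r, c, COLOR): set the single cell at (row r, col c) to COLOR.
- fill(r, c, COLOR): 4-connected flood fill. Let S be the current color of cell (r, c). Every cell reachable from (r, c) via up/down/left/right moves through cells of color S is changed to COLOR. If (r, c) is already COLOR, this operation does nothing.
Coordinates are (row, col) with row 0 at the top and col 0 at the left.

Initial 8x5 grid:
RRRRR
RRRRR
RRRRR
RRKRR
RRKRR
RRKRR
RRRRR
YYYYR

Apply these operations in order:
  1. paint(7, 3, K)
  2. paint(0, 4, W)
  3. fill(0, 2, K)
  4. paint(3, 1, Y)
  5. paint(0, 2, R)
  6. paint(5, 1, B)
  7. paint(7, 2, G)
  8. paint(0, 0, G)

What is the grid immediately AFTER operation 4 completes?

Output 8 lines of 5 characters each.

After op 1 paint(7,3,K):
RRRRR
RRRRR
RRRRR
RRKRR
RRKRR
RRKRR
RRRRR
YYYKR
After op 2 paint(0,4,W):
RRRRW
RRRRR
RRRRR
RRKRR
RRKRR
RRKRR
RRRRR
YYYKR
After op 3 fill(0,2,K) [32 cells changed]:
KKKKW
KKKKK
KKKKK
KKKKK
KKKKK
KKKKK
KKKKK
YYYKK
After op 4 paint(3,1,Y):
KKKKW
KKKKK
KKKKK
KYKKK
KKKKK
KKKKK
KKKKK
YYYKK

Answer: KKKKW
KKKKK
KKKKK
KYKKK
KKKKK
KKKKK
KKKKK
YYYKK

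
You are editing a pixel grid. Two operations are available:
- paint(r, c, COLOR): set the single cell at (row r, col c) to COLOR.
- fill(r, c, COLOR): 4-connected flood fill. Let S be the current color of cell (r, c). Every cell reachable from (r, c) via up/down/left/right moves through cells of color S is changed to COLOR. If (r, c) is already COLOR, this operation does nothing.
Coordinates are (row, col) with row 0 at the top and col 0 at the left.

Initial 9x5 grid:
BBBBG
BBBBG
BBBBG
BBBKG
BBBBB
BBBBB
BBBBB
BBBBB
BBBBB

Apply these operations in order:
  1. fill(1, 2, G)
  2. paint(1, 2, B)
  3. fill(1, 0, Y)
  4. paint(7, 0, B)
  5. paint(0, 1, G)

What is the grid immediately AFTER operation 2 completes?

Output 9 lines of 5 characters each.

After op 1 fill(1,2,G) [40 cells changed]:
GGGGG
GGGGG
GGGGG
GGGKG
GGGGG
GGGGG
GGGGG
GGGGG
GGGGG
After op 2 paint(1,2,B):
GGGGG
GGBGG
GGGGG
GGGKG
GGGGG
GGGGG
GGGGG
GGGGG
GGGGG

Answer: GGGGG
GGBGG
GGGGG
GGGKG
GGGGG
GGGGG
GGGGG
GGGGG
GGGGG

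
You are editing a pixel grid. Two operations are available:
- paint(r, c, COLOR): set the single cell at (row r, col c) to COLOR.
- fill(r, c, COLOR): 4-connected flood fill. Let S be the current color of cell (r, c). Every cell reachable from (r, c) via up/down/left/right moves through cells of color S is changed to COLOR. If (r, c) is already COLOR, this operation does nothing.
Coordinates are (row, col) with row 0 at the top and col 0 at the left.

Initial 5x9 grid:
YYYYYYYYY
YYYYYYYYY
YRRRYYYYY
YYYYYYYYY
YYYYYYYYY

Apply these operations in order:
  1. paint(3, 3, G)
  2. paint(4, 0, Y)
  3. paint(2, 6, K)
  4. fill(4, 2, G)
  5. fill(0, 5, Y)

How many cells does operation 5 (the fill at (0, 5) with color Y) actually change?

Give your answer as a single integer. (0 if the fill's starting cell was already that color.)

After op 1 paint(3,3,G):
YYYYYYYYY
YYYYYYYYY
YRRRYYYYY
YYYGYYYYY
YYYYYYYYY
After op 2 paint(4,0,Y):
YYYYYYYYY
YYYYYYYYY
YRRRYYYYY
YYYGYYYYY
YYYYYYYYY
After op 3 paint(2,6,K):
YYYYYYYYY
YYYYYYYYY
YRRRYYKYY
YYYGYYYYY
YYYYYYYYY
After op 4 fill(4,2,G) [40 cells changed]:
GGGGGGGGG
GGGGGGGGG
GRRRGGKGG
GGGGGGGGG
GGGGGGGGG
After op 5 fill(0,5,Y) [41 cells changed]:
YYYYYYYYY
YYYYYYYYY
YRRRYYKYY
YYYYYYYYY
YYYYYYYYY

Answer: 41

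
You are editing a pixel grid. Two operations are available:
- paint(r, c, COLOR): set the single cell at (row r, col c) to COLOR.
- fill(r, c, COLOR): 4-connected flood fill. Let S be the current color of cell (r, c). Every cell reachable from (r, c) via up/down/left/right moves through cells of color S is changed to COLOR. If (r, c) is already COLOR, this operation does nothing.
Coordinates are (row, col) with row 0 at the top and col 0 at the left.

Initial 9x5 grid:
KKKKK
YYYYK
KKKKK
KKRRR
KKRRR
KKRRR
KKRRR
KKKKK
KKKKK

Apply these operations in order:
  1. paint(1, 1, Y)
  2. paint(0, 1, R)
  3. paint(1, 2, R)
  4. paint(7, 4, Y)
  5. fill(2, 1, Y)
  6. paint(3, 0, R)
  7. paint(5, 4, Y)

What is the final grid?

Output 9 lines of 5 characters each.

Answer: KRYYY
YYRYY
YYYYY
RYRRR
YYRRR
YYRRY
YYRRR
YYYYY
YYYYY

Derivation:
After op 1 paint(1,1,Y):
KKKKK
YYYYK
KKKKK
KKRRR
KKRRR
KKRRR
KKRRR
KKKKK
KKKKK
After op 2 paint(0,1,R):
KRKKK
YYYYK
KKKKK
KKRRR
KKRRR
KKRRR
KKRRR
KKKKK
KKKKK
After op 3 paint(1,2,R):
KRKKK
YYRYK
KKKKK
KKRRR
KKRRR
KKRRR
KKRRR
KKKKK
KKKKK
After op 4 paint(7,4,Y):
KRKKK
YYRYK
KKKKK
KKRRR
KKRRR
KKRRR
KKRRR
KKKKY
KKKKK
After op 5 fill(2,1,Y) [26 cells changed]:
KRYYY
YYRYY
YYYYY
YYRRR
YYRRR
YYRRR
YYRRR
YYYYY
YYYYY
After op 6 paint(3,0,R):
KRYYY
YYRYY
YYYYY
RYRRR
YYRRR
YYRRR
YYRRR
YYYYY
YYYYY
After op 7 paint(5,4,Y):
KRYYY
YYRYY
YYYYY
RYRRR
YYRRR
YYRRY
YYRRR
YYYYY
YYYYY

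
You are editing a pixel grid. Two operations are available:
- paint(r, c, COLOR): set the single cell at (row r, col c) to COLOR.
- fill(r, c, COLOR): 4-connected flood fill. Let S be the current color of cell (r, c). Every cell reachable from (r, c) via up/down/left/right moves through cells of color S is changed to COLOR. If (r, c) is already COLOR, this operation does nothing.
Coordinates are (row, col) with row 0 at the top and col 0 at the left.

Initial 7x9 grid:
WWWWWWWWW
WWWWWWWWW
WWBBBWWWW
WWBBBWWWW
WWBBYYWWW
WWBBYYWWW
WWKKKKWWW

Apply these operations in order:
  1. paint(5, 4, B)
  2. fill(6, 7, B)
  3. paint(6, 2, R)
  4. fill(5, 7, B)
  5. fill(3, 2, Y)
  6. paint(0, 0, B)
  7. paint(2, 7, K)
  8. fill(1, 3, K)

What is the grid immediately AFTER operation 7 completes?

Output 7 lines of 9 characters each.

Answer: BYYYYYYYY
YYYYYYYYY
YYYYYYYKY
YYYYYYYYY
YYYYYYYYY
YYYYYYYYY
YYRKKKYYY

Derivation:
After op 1 paint(5,4,B):
WWWWWWWWW
WWWWWWWWW
WWBBBWWWW
WWBBBWWWW
WWBBYYWWW
WWBBBYWWW
WWKKKKWWW
After op 2 fill(6,7,B) [45 cells changed]:
BBBBBBBBB
BBBBBBBBB
BBBBBBBBB
BBBBBBBBB
BBBBYYBBB
BBBBBYBBB
BBKKKKBBB
After op 3 paint(6,2,R):
BBBBBBBBB
BBBBBBBBB
BBBBBBBBB
BBBBBBBBB
BBBBYYBBB
BBBBBYBBB
BBRKKKBBB
After op 4 fill(5,7,B) [0 cells changed]:
BBBBBBBBB
BBBBBBBBB
BBBBBBBBB
BBBBBBBBB
BBBBYYBBB
BBBBBYBBB
BBRKKKBBB
After op 5 fill(3,2,Y) [56 cells changed]:
YYYYYYYYY
YYYYYYYYY
YYYYYYYYY
YYYYYYYYY
YYYYYYYYY
YYYYYYYYY
YYRKKKYYY
After op 6 paint(0,0,B):
BYYYYYYYY
YYYYYYYYY
YYYYYYYYY
YYYYYYYYY
YYYYYYYYY
YYYYYYYYY
YYRKKKYYY
After op 7 paint(2,7,K):
BYYYYYYYY
YYYYYYYYY
YYYYYYYKY
YYYYYYYYY
YYYYYYYYY
YYYYYYYYY
YYRKKKYYY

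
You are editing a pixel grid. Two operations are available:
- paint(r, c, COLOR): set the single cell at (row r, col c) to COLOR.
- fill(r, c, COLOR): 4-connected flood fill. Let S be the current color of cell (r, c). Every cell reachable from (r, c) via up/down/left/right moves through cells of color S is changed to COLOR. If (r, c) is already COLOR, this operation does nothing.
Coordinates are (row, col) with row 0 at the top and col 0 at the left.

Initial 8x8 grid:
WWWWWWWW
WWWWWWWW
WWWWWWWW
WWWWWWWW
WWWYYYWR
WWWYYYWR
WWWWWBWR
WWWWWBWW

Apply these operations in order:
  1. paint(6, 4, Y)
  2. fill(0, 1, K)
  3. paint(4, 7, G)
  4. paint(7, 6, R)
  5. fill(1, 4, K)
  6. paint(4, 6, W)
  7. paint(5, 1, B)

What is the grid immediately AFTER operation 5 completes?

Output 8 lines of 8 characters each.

Answer: KKKKKKKK
KKKKKKKK
KKKKKKKK
KKKKKKKK
KKKYYYKG
KKKYYYKR
KKKKYBKR
KKKKKBRK

Derivation:
After op 1 paint(6,4,Y):
WWWWWWWW
WWWWWWWW
WWWWWWWW
WWWWWWWW
WWWYYYWR
WWWYYYWR
WWWWYBWR
WWWWWBWW
After op 2 fill(0,1,K) [52 cells changed]:
KKKKKKKK
KKKKKKKK
KKKKKKKK
KKKKKKKK
KKKYYYKR
KKKYYYKR
KKKKYBKR
KKKKKBKK
After op 3 paint(4,7,G):
KKKKKKKK
KKKKKKKK
KKKKKKKK
KKKKKKKK
KKKYYYKG
KKKYYYKR
KKKKYBKR
KKKKKBKK
After op 4 paint(7,6,R):
KKKKKKKK
KKKKKKKK
KKKKKKKK
KKKKKKKK
KKKYYYKG
KKKYYYKR
KKKKYBKR
KKKKKBRK
After op 5 fill(1,4,K) [0 cells changed]:
KKKKKKKK
KKKKKKKK
KKKKKKKK
KKKKKKKK
KKKYYYKG
KKKYYYKR
KKKKYBKR
KKKKKBRK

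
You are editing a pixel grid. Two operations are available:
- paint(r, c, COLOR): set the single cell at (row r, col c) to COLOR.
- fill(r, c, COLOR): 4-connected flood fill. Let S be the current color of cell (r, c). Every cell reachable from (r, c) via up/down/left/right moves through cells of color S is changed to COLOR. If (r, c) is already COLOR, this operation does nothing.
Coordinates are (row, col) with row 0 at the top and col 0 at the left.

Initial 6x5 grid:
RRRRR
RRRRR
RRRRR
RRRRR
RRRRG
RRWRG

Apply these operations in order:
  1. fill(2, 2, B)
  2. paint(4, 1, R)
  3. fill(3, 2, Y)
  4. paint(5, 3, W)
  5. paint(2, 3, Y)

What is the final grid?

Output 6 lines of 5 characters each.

After op 1 fill(2,2,B) [27 cells changed]:
BBBBB
BBBBB
BBBBB
BBBBB
BBBBG
BBWBG
After op 2 paint(4,1,R):
BBBBB
BBBBB
BBBBB
BBBBB
BRBBG
BBWBG
After op 3 fill(3,2,Y) [26 cells changed]:
YYYYY
YYYYY
YYYYY
YYYYY
YRYYG
YYWYG
After op 4 paint(5,3,W):
YYYYY
YYYYY
YYYYY
YYYYY
YRYYG
YYWWG
After op 5 paint(2,3,Y):
YYYYY
YYYYY
YYYYY
YYYYY
YRYYG
YYWWG

Answer: YYYYY
YYYYY
YYYYY
YYYYY
YRYYG
YYWWG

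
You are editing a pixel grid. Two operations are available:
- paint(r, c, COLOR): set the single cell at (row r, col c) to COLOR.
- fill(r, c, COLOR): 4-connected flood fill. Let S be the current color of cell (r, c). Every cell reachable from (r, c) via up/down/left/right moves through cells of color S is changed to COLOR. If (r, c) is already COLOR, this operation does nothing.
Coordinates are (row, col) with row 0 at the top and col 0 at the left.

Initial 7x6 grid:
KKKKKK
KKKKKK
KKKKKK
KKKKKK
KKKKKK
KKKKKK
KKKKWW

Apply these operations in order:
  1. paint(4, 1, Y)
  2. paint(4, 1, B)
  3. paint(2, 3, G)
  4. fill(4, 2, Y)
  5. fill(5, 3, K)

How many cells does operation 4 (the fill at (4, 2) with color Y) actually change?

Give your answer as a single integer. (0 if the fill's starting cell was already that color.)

After op 1 paint(4,1,Y):
KKKKKK
KKKKKK
KKKKKK
KKKKKK
KYKKKK
KKKKKK
KKKKWW
After op 2 paint(4,1,B):
KKKKKK
KKKKKK
KKKKKK
KKKKKK
KBKKKK
KKKKKK
KKKKWW
After op 3 paint(2,3,G):
KKKKKK
KKKKKK
KKKGKK
KKKKKK
KBKKKK
KKKKKK
KKKKWW
After op 4 fill(4,2,Y) [38 cells changed]:
YYYYYY
YYYYYY
YYYGYY
YYYYYY
YBYYYY
YYYYYY
YYYYWW

Answer: 38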